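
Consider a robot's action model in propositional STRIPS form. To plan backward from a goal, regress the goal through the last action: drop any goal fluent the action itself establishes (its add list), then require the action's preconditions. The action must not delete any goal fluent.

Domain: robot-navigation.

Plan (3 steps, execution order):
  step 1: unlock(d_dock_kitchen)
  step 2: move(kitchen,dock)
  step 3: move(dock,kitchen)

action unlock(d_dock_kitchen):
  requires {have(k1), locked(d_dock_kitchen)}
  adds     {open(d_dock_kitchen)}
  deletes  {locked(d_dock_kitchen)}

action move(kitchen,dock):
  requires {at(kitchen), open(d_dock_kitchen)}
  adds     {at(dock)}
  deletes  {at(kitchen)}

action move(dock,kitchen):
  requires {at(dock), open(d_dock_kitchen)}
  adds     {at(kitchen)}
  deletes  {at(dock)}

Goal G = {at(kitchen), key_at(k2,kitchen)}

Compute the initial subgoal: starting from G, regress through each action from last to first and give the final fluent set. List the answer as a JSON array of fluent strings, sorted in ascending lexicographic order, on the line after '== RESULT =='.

Regress step by step:
  through step 3 (move(dock,kitchen)): drop {at(kitchen)}, keep {key_at(k2,kitchen)}, require {at(dock), open(d_dock_kitchen)}
    → {at(dock), key_at(k2,kitchen), open(d_dock_kitchen)}
  through step 2 (move(kitchen,dock)): drop {at(dock)}, keep {key_at(k2,kitchen), open(d_dock_kitchen)}, require {at(kitchen), open(d_dock_kitchen)}
    → {at(kitchen), key_at(k2,kitchen), open(d_dock_kitchen)}
  through step 1 (unlock(d_dock_kitchen)): drop {open(d_dock_kitchen)}, keep {at(kitchen), key_at(k2,kitchen)}, require {have(k1), locked(d_dock_kitchen)}
    → {at(kitchen), have(k1), key_at(k2,kitchen), locked(d_dock_kitchen)}

== RESULT ==
["at(kitchen)", "have(k1)", "key_at(k2,kitchen)", "locked(d_dock_kitchen)"]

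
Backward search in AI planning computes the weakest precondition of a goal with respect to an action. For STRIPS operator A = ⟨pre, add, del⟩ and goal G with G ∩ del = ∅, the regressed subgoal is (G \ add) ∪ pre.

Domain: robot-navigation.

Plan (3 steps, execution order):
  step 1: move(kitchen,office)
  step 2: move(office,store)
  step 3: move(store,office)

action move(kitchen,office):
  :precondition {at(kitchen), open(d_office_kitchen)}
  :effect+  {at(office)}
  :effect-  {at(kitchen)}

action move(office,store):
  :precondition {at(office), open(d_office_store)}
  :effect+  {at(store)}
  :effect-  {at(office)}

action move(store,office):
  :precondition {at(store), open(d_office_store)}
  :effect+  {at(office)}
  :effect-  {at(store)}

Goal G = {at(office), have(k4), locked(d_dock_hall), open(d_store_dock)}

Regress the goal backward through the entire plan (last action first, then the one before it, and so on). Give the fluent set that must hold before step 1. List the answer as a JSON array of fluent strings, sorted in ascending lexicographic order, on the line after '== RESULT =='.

Work backward from the goal:
  through step 3 (move(store,office)): drop {at(office)}, keep {have(k4), locked(d_dock_hall), open(d_store_dock)}, require {at(store), open(d_office_store)}
    → {at(store), have(k4), locked(d_dock_hall), open(d_office_store), open(d_store_dock)}
  through step 2 (move(office,store)): drop {at(store)}, keep {have(k4), locked(d_dock_hall), open(d_office_store), open(d_store_dock)}, require {at(office), open(d_office_store)}
    → {at(office), have(k4), locked(d_dock_hall), open(d_office_store), open(d_store_dock)}
  through step 1 (move(kitchen,office)): drop {at(office)}, keep {have(k4), locked(d_dock_hall), open(d_office_store), open(d_store_dock)}, require {at(kitchen), open(d_office_kitchen)}
    → {at(kitchen), have(k4), locked(d_dock_hall), open(d_office_kitchen), open(d_office_store), open(d_store_dock)}

== RESULT ==
["at(kitchen)", "have(k4)", "locked(d_dock_hall)", "open(d_office_kitchen)", "open(d_office_store)", "open(d_store_dock)"]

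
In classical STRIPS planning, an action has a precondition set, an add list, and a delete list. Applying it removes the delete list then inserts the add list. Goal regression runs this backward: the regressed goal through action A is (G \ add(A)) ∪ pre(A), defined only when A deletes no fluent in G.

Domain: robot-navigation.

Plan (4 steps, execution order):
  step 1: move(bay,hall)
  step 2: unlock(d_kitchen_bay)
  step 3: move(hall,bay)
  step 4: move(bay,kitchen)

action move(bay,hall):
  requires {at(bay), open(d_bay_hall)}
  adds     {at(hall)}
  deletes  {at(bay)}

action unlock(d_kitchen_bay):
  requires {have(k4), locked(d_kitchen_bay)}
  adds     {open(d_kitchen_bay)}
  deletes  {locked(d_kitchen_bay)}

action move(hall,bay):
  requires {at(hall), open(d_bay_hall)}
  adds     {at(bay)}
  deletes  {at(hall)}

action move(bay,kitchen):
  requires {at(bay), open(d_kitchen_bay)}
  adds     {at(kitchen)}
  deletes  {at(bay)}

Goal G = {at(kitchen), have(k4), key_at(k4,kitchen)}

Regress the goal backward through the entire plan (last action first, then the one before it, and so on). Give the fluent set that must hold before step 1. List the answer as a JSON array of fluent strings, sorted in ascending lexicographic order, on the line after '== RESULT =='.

Work backward from the goal:
  through step 4 (move(bay,kitchen)): drop {at(kitchen)}, keep {have(k4), key_at(k4,kitchen)}, require {at(bay), open(d_kitchen_bay)}
    → {at(bay), have(k4), key_at(k4,kitchen), open(d_kitchen_bay)}
  through step 3 (move(hall,bay)): drop {at(bay)}, keep {have(k4), key_at(k4,kitchen), open(d_kitchen_bay)}, require {at(hall), open(d_bay_hall)}
    → {at(hall), have(k4), key_at(k4,kitchen), open(d_bay_hall), open(d_kitchen_bay)}
  through step 2 (unlock(d_kitchen_bay)): drop {open(d_kitchen_bay)}, keep {at(hall), have(k4), key_at(k4,kitchen), open(d_bay_hall)}, require {have(k4), locked(d_kitchen_bay)}
    → {at(hall), have(k4), key_at(k4,kitchen), locked(d_kitchen_bay), open(d_bay_hall)}
  through step 1 (move(bay,hall)): drop {at(hall)}, keep {have(k4), key_at(k4,kitchen), locked(d_kitchen_bay), open(d_bay_hall)}, require {at(bay), open(d_bay_hall)}
    → {at(bay), have(k4), key_at(k4,kitchen), locked(d_kitchen_bay), open(d_bay_hall)}

== RESULT ==
["at(bay)", "have(k4)", "key_at(k4,kitchen)", "locked(d_kitchen_bay)", "open(d_bay_hall)"]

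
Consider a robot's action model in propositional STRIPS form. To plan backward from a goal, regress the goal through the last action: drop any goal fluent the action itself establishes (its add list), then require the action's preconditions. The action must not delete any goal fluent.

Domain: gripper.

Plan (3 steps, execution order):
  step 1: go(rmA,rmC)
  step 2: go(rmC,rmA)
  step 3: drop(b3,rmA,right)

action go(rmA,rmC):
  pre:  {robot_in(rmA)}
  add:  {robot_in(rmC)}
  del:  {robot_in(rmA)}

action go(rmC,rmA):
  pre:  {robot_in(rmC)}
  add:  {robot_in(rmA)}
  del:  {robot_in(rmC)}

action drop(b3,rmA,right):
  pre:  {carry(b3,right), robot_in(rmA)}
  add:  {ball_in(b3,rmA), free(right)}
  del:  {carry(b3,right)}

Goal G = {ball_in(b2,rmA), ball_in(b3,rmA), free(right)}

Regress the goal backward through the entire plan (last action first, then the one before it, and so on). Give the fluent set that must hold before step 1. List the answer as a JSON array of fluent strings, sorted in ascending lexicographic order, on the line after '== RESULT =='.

Regress step by step:
  through step 3 (drop(b3,rmA,right)): drop {ball_in(b3,rmA), free(right)}, keep {ball_in(b2,rmA)}, require {carry(b3,right), robot_in(rmA)}
    → {ball_in(b2,rmA), carry(b3,right), robot_in(rmA)}
  through step 2 (go(rmC,rmA)): drop {robot_in(rmA)}, keep {ball_in(b2,rmA), carry(b3,right)}, require {robot_in(rmC)}
    → {ball_in(b2,rmA), carry(b3,right), robot_in(rmC)}
  through step 1 (go(rmA,rmC)): drop {robot_in(rmC)}, keep {ball_in(b2,rmA), carry(b3,right)}, require {robot_in(rmA)}
    → {ball_in(b2,rmA), carry(b3,right), robot_in(rmA)}

== RESULT ==
["ball_in(b2,rmA)", "carry(b3,right)", "robot_in(rmA)"]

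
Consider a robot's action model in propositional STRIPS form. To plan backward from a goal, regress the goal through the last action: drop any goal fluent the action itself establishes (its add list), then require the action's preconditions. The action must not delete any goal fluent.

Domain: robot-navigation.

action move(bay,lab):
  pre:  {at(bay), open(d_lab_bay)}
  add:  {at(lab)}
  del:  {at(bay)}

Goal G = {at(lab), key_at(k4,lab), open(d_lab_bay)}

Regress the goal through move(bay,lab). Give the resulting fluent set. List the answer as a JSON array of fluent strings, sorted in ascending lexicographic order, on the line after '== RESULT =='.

Regress:
  G ∩ del = {}  (empty — regression defined)
  G \ add = {at(lab), key_at(k4,lab), open(d_lab_bay)} \ {at(lab)} = {key_at(k4,lab), open(d_lab_bay)}
  ∪ pre   = {key_at(k4,lab), open(d_lab_bay)} ∪ {at(bay), open(d_lab_bay)}
          = {at(bay), key_at(k4,lab), open(d_lab_bay)}

== RESULT ==
["at(bay)", "key_at(k4,lab)", "open(d_lab_bay)"]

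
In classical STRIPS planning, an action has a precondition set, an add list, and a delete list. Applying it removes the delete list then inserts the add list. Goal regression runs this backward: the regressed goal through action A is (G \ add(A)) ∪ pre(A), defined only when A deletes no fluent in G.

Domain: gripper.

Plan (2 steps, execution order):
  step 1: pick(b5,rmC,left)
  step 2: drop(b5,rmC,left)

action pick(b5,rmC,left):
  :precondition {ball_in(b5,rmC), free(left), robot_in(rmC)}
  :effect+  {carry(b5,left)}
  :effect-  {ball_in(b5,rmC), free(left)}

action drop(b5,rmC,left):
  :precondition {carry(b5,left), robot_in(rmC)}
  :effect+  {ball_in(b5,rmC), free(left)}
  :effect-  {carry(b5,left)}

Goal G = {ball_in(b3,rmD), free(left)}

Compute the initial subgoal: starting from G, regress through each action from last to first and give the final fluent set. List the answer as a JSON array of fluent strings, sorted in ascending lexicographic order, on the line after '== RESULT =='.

Regress step by step:
  through step 2 (drop(b5,rmC,left)): drop {free(left)}, keep {ball_in(b3,rmD)}, require {carry(b5,left), robot_in(rmC)}
    → {ball_in(b3,rmD), carry(b5,left), robot_in(rmC)}
  through step 1 (pick(b5,rmC,left)): drop {carry(b5,left)}, keep {ball_in(b3,rmD), robot_in(rmC)}, require {ball_in(b5,rmC), free(left), robot_in(rmC)}
    → {ball_in(b3,rmD), ball_in(b5,rmC), free(left), robot_in(rmC)}

== RESULT ==
["ball_in(b3,rmD)", "ball_in(b5,rmC)", "free(left)", "robot_in(rmC)"]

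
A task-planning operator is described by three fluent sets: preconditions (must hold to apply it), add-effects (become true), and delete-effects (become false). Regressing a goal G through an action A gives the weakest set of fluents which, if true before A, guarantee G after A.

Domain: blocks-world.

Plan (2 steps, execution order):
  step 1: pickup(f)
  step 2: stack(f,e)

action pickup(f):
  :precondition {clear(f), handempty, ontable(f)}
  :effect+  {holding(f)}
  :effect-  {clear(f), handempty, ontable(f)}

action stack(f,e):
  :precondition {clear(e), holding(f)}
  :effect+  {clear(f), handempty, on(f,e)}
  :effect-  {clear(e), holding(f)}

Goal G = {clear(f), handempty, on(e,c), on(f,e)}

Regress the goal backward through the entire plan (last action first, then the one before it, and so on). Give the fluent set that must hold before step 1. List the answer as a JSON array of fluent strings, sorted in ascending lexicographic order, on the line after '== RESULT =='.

Work backward from the goal:
  through step 2 (stack(f,e)): drop {clear(f), handempty, on(f,e)}, keep {on(e,c)}, require {clear(e), holding(f)}
    → {clear(e), holding(f), on(e,c)}
  through step 1 (pickup(f)): drop {holding(f)}, keep {clear(e), on(e,c)}, require {clear(f), handempty, ontable(f)}
    → {clear(e), clear(f), handempty, on(e,c), ontable(f)}

== RESULT ==
["clear(e)", "clear(f)", "handempty", "on(e,c)", "ontable(f)"]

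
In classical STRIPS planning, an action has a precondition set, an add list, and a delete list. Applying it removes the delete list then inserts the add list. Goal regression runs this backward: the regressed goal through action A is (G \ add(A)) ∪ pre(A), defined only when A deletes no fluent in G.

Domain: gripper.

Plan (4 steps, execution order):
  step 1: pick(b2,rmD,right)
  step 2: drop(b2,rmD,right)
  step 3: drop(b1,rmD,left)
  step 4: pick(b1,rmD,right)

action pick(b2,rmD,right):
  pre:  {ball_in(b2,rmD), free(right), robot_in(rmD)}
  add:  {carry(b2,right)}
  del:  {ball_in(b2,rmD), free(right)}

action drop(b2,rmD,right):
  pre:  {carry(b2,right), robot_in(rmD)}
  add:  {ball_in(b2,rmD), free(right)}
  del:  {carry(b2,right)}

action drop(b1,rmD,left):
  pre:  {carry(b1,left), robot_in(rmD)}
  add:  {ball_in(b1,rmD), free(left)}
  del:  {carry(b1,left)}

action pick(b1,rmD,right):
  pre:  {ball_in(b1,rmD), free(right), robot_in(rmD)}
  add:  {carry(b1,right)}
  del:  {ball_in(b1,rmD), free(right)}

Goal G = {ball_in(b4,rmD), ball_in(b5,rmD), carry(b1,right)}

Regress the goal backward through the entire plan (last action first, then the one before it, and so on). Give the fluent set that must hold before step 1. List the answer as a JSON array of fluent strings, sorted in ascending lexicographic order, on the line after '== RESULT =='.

Regress step by step:
  through step 4 (pick(b1,rmD,right)): drop {carry(b1,right)}, keep {ball_in(b4,rmD), ball_in(b5,rmD)}, require {ball_in(b1,rmD), free(right), robot_in(rmD)}
    → {ball_in(b1,rmD), ball_in(b4,rmD), ball_in(b5,rmD), free(right), robot_in(rmD)}
  through step 3 (drop(b1,rmD,left)): drop {ball_in(b1,rmD)}, keep {ball_in(b4,rmD), ball_in(b5,rmD), free(right), robot_in(rmD)}, require {carry(b1,left), robot_in(rmD)}
    → {ball_in(b4,rmD), ball_in(b5,rmD), carry(b1,left), free(right), robot_in(rmD)}
  through step 2 (drop(b2,rmD,right)): drop {free(right)}, keep {ball_in(b4,rmD), ball_in(b5,rmD), carry(b1,left), robot_in(rmD)}, require {carry(b2,right), robot_in(rmD)}
    → {ball_in(b4,rmD), ball_in(b5,rmD), carry(b1,left), carry(b2,right), robot_in(rmD)}
  through step 1 (pick(b2,rmD,right)): drop {carry(b2,right)}, keep {ball_in(b4,rmD), ball_in(b5,rmD), carry(b1,left), robot_in(rmD)}, require {ball_in(b2,rmD), free(right), robot_in(rmD)}
    → {ball_in(b2,rmD), ball_in(b4,rmD), ball_in(b5,rmD), carry(b1,left), free(right), robot_in(rmD)}

== RESULT ==
["ball_in(b2,rmD)", "ball_in(b4,rmD)", "ball_in(b5,rmD)", "carry(b1,left)", "free(right)", "robot_in(rmD)"]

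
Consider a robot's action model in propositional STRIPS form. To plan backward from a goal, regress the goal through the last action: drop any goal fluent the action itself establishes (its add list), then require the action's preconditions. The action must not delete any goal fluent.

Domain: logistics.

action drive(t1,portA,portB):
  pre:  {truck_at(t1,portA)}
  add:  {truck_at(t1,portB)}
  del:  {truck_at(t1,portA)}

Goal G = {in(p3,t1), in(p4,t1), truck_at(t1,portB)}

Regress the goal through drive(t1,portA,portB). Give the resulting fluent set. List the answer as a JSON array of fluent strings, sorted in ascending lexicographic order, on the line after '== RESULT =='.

Compute (G \ add) ∪ pre:
  G ∩ del = {}  (empty — regression defined)
  G \ add = {in(p3,t1), in(p4,t1), truck_at(t1,portB)} \ {truck_at(t1,portB)} = {in(p3,t1), in(p4,t1)}
  ∪ pre   = {in(p3,t1), in(p4,t1)} ∪ {truck_at(t1,portA)}
          = {in(p3,t1), in(p4,t1), truck_at(t1,portA)}

== RESULT ==
["in(p3,t1)", "in(p4,t1)", "truck_at(t1,portA)"]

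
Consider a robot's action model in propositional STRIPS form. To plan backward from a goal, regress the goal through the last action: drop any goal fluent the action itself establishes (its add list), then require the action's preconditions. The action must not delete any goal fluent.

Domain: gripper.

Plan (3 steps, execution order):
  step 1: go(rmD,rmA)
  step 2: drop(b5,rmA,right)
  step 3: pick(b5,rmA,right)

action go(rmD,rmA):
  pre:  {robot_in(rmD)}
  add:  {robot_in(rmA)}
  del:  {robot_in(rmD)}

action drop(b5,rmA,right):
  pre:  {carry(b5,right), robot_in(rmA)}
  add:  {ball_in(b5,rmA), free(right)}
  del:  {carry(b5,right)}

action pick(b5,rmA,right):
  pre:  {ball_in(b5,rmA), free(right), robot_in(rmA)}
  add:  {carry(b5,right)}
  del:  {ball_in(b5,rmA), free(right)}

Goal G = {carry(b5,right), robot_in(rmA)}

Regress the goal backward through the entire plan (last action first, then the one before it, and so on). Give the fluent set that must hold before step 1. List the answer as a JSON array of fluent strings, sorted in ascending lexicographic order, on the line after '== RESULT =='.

Work backward from the goal:
  through step 3 (pick(b5,rmA,right)): drop {carry(b5,right)}, keep {robot_in(rmA)}, require {ball_in(b5,rmA), free(right), robot_in(rmA)}
    → {ball_in(b5,rmA), free(right), robot_in(rmA)}
  through step 2 (drop(b5,rmA,right)): drop {ball_in(b5,rmA), free(right)}, keep {robot_in(rmA)}, require {carry(b5,right), robot_in(rmA)}
    → {carry(b5,right), robot_in(rmA)}
  through step 1 (go(rmD,rmA)): drop {robot_in(rmA)}, keep {carry(b5,right)}, require {robot_in(rmD)}
    → {carry(b5,right), robot_in(rmD)}

== RESULT ==
["carry(b5,right)", "robot_in(rmD)"]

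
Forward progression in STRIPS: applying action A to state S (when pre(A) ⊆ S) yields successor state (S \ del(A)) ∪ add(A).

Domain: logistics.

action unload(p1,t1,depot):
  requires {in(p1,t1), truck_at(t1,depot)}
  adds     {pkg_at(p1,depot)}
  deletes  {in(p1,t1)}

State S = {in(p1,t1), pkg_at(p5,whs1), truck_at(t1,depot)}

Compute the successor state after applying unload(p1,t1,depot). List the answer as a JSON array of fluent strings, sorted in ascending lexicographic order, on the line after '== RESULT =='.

Progress:
  pre ⊆ S: {in(p1,t1), truck_at(t1,depot)} ⊆ S  — applicable
  S \ del = {pkg_at(p5,whs1), truck_at(t1,depot)}
  ∪ add   = {pkg_at(p1,depot), pkg_at(p5,whs1), truck_at(t1,depot)}

== RESULT ==
["pkg_at(p1,depot)", "pkg_at(p5,whs1)", "truck_at(t1,depot)"]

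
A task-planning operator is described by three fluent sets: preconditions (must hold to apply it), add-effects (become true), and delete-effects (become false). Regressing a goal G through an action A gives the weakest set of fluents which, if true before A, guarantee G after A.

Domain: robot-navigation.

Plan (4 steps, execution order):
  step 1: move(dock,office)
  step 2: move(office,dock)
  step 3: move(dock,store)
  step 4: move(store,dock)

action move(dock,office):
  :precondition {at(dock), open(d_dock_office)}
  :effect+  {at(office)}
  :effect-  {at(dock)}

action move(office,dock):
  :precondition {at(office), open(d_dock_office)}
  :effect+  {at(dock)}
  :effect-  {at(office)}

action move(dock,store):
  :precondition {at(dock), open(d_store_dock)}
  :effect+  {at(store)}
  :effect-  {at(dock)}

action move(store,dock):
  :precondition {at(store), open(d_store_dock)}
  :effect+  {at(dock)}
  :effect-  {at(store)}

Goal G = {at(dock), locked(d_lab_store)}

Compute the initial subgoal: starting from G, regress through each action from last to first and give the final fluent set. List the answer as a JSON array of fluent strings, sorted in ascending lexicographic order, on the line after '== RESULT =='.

Work backward from the goal:
  through step 4 (move(store,dock)): drop {at(dock)}, keep {locked(d_lab_store)}, require {at(store), open(d_store_dock)}
    → {at(store), locked(d_lab_store), open(d_store_dock)}
  through step 3 (move(dock,store)): drop {at(store)}, keep {locked(d_lab_store), open(d_store_dock)}, require {at(dock), open(d_store_dock)}
    → {at(dock), locked(d_lab_store), open(d_store_dock)}
  through step 2 (move(office,dock)): drop {at(dock)}, keep {locked(d_lab_store), open(d_store_dock)}, require {at(office), open(d_dock_office)}
    → {at(office), locked(d_lab_store), open(d_dock_office), open(d_store_dock)}
  through step 1 (move(dock,office)): drop {at(office)}, keep {locked(d_lab_store), open(d_dock_office), open(d_store_dock)}, require {at(dock), open(d_dock_office)}
    → {at(dock), locked(d_lab_store), open(d_dock_office), open(d_store_dock)}

== RESULT ==
["at(dock)", "locked(d_lab_store)", "open(d_dock_office)", "open(d_store_dock)"]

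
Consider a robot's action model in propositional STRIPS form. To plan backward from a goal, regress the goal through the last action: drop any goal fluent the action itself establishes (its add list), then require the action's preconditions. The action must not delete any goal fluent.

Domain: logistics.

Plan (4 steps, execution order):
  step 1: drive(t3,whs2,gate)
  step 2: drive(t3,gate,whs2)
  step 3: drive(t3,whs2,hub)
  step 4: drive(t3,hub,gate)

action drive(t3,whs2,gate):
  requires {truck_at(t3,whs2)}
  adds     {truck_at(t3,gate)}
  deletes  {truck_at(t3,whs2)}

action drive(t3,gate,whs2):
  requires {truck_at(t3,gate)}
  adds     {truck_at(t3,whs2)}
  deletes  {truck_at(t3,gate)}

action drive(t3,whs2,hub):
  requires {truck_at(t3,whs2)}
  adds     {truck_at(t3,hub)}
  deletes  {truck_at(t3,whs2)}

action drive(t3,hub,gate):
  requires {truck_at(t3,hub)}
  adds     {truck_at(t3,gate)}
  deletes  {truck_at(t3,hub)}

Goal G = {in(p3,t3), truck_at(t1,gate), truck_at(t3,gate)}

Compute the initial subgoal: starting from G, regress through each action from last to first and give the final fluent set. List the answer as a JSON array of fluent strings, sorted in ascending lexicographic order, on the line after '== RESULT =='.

Work backward from the goal:
  through step 4 (drive(t3,hub,gate)): drop {truck_at(t3,gate)}, keep {in(p3,t3), truck_at(t1,gate)}, require {truck_at(t3,hub)}
    → {in(p3,t3), truck_at(t1,gate), truck_at(t3,hub)}
  through step 3 (drive(t3,whs2,hub)): drop {truck_at(t3,hub)}, keep {in(p3,t3), truck_at(t1,gate)}, require {truck_at(t3,whs2)}
    → {in(p3,t3), truck_at(t1,gate), truck_at(t3,whs2)}
  through step 2 (drive(t3,gate,whs2)): drop {truck_at(t3,whs2)}, keep {in(p3,t3), truck_at(t1,gate)}, require {truck_at(t3,gate)}
    → {in(p3,t3), truck_at(t1,gate), truck_at(t3,gate)}
  through step 1 (drive(t3,whs2,gate)): drop {truck_at(t3,gate)}, keep {in(p3,t3), truck_at(t1,gate)}, require {truck_at(t3,whs2)}
    → {in(p3,t3), truck_at(t1,gate), truck_at(t3,whs2)}

== RESULT ==
["in(p3,t3)", "truck_at(t1,gate)", "truck_at(t3,whs2)"]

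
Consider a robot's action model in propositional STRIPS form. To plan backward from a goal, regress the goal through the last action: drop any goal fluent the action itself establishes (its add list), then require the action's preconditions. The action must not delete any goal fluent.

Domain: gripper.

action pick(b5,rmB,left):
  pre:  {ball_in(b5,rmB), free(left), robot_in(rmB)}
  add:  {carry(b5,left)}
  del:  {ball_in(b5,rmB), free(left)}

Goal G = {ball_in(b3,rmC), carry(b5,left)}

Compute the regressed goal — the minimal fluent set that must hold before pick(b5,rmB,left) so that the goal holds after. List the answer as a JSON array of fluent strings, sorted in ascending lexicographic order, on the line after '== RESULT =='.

Regress:
  G ∩ del = {}  (empty — regression defined)
  G \ add = {ball_in(b3,rmC), carry(b5,left)} \ {carry(b5,left)} = {ball_in(b3,rmC)}
  ∪ pre   = {ball_in(b3,rmC)} ∪ {ball_in(b5,rmB), free(left), robot_in(rmB)}
          = {ball_in(b3,rmC), ball_in(b5,rmB), free(left), robot_in(rmB)}

== RESULT ==
["ball_in(b3,rmC)", "ball_in(b5,rmB)", "free(left)", "robot_in(rmB)"]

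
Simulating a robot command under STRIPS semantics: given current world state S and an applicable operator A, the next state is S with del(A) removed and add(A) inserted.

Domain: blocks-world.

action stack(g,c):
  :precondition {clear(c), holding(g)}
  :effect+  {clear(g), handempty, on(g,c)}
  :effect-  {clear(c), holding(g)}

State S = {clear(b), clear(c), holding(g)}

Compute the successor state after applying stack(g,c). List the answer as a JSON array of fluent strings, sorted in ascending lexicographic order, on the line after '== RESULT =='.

Progress:
  pre ⊆ S: {clear(c), holding(g)} ⊆ S  — applicable
  S \ del = {clear(b)}
  ∪ add   = {clear(b), clear(g), handempty, on(g,c)}

== RESULT ==
["clear(b)", "clear(g)", "handempty", "on(g,c)"]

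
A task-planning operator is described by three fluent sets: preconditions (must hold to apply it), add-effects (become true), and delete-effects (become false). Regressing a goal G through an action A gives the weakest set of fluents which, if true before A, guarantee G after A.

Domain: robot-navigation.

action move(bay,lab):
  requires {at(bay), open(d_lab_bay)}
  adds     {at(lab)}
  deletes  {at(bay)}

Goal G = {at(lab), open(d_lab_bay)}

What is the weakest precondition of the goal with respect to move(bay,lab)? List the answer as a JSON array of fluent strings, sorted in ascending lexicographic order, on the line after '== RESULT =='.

Compute (G \ add) ∪ pre:
  G ∩ del = {}  (empty — regression defined)
  G \ add = {at(lab), open(d_lab_bay)} \ {at(lab)} = {open(d_lab_bay)}
  ∪ pre   = {open(d_lab_bay)} ∪ {at(bay), open(d_lab_bay)}
          = {at(bay), open(d_lab_bay)}

== RESULT ==
["at(bay)", "open(d_lab_bay)"]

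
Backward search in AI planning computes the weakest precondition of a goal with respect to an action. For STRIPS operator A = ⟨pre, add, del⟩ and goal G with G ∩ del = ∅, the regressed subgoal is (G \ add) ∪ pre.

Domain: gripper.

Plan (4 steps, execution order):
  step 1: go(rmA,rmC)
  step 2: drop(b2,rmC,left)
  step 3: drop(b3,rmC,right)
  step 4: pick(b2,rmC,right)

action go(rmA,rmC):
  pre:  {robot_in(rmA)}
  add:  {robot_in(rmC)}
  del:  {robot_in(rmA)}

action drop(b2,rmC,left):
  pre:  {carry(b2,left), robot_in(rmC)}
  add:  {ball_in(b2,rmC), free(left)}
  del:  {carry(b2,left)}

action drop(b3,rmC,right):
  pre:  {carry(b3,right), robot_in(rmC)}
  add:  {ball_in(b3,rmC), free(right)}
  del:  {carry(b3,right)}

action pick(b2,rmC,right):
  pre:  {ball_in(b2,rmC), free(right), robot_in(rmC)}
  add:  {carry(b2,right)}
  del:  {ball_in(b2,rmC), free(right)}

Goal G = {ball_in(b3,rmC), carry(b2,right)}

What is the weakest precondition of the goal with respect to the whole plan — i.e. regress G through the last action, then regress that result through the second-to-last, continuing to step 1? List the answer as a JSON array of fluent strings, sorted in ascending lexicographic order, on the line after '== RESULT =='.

Regress step by step:
  through step 4 (pick(b2,rmC,right)): drop {carry(b2,right)}, keep {ball_in(b3,rmC)}, require {ball_in(b2,rmC), free(right), robot_in(rmC)}
    → {ball_in(b2,rmC), ball_in(b3,rmC), free(right), robot_in(rmC)}
  through step 3 (drop(b3,rmC,right)): drop {ball_in(b3,rmC), free(right)}, keep {ball_in(b2,rmC), robot_in(rmC)}, require {carry(b3,right), robot_in(rmC)}
    → {ball_in(b2,rmC), carry(b3,right), robot_in(rmC)}
  through step 2 (drop(b2,rmC,left)): drop {ball_in(b2,rmC)}, keep {carry(b3,right), robot_in(rmC)}, require {carry(b2,left), robot_in(rmC)}
    → {carry(b2,left), carry(b3,right), robot_in(rmC)}
  through step 1 (go(rmA,rmC)): drop {robot_in(rmC)}, keep {carry(b2,left), carry(b3,right)}, require {robot_in(rmA)}
    → {carry(b2,left), carry(b3,right), robot_in(rmA)}

== RESULT ==
["carry(b2,left)", "carry(b3,right)", "robot_in(rmA)"]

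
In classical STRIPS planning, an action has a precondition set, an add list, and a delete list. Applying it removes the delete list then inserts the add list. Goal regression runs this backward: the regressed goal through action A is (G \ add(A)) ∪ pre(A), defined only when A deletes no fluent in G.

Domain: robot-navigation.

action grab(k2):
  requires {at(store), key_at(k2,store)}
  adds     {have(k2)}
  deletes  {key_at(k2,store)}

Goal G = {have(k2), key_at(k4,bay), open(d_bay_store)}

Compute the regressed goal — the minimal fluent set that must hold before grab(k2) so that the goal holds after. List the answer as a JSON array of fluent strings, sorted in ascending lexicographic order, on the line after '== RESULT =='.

Compute (G \ add) ∪ pre:
  G ∩ del = {}  (empty — regression defined)
  G \ add = {have(k2), key_at(k4,bay), open(d_bay_store)} \ {have(k2)} = {key_at(k4,bay), open(d_bay_store)}
  ∪ pre   = {key_at(k4,bay), open(d_bay_store)} ∪ {at(store), key_at(k2,store)}
          = {at(store), key_at(k2,store), key_at(k4,bay), open(d_bay_store)}

== RESULT ==
["at(store)", "key_at(k2,store)", "key_at(k4,bay)", "open(d_bay_store)"]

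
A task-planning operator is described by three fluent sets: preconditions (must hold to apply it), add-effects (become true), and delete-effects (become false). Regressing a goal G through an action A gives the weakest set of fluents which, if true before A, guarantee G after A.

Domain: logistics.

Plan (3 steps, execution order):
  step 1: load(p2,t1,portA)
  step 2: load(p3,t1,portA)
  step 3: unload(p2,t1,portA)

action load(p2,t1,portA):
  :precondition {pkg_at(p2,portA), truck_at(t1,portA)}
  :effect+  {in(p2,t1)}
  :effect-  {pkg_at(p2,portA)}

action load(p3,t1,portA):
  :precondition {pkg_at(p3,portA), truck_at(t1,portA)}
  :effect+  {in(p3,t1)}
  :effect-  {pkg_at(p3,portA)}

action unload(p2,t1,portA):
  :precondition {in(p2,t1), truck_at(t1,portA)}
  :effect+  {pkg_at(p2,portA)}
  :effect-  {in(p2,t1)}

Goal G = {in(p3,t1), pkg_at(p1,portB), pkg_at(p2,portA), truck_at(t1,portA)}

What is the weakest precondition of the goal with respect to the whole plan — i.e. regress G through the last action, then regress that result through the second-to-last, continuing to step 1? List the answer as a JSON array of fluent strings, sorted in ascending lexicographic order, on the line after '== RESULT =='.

Work backward from the goal:
  through step 3 (unload(p2,t1,portA)): drop {pkg_at(p2,portA)}, keep {in(p3,t1), pkg_at(p1,portB), truck_at(t1,portA)}, require {in(p2,t1), truck_at(t1,portA)}
    → {in(p2,t1), in(p3,t1), pkg_at(p1,portB), truck_at(t1,portA)}
  through step 2 (load(p3,t1,portA)): drop {in(p3,t1)}, keep {in(p2,t1), pkg_at(p1,portB), truck_at(t1,portA)}, require {pkg_at(p3,portA), truck_at(t1,portA)}
    → {in(p2,t1), pkg_at(p1,portB), pkg_at(p3,portA), truck_at(t1,portA)}
  through step 1 (load(p2,t1,portA)): drop {in(p2,t1)}, keep {pkg_at(p1,portB), pkg_at(p3,portA), truck_at(t1,portA)}, require {pkg_at(p2,portA), truck_at(t1,portA)}
    → {pkg_at(p1,portB), pkg_at(p2,portA), pkg_at(p3,portA), truck_at(t1,portA)}

== RESULT ==
["pkg_at(p1,portB)", "pkg_at(p2,portA)", "pkg_at(p3,portA)", "truck_at(t1,portA)"]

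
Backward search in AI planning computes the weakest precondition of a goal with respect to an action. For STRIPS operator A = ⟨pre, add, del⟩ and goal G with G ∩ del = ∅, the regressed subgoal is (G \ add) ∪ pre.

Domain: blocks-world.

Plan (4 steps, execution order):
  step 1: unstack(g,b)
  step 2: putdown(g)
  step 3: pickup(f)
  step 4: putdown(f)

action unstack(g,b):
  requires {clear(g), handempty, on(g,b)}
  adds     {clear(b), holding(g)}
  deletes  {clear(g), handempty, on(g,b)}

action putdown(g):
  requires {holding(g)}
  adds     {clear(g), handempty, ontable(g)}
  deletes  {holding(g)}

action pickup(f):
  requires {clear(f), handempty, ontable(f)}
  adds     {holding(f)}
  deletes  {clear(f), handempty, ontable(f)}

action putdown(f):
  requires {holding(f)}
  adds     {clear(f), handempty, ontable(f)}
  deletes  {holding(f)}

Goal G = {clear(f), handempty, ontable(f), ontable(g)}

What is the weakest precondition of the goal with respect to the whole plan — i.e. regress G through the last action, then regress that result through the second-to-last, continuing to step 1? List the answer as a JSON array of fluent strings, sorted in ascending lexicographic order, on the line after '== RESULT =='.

Regress step by step:
  through step 4 (putdown(f)): drop {clear(f), handempty, ontable(f)}, keep {ontable(g)}, require {holding(f)}
    → {holding(f), ontable(g)}
  through step 3 (pickup(f)): drop {holding(f)}, keep {ontable(g)}, require {clear(f), handempty, ontable(f)}
    → {clear(f), handempty, ontable(f), ontable(g)}
  through step 2 (putdown(g)): drop {handempty, ontable(g)}, keep {clear(f), ontable(f)}, require {holding(g)}
    → {clear(f), holding(g), ontable(f)}
  through step 1 (unstack(g,b)): drop {holding(g)}, keep {clear(f), ontable(f)}, require {clear(g), handempty, on(g,b)}
    → {clear(f), clear(g), handempty, on(g,b), ontable(f)}

== RESULT ==
["clear(f)", "clear(g)", "handempty", "on(g,b)", "ontable(f)"]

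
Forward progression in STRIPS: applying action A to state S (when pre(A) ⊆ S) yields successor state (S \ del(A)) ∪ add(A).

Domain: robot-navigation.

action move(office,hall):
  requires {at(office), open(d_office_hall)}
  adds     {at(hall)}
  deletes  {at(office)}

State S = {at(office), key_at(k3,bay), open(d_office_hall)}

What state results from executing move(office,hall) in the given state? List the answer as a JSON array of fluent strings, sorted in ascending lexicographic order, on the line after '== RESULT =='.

Compute (S \ del) ∪ add:
  pre ⊆ S: {at(office), open(d_office_hall)} ⊆ S  — applicable
  S \ del = {key_at(k3,bay), open(d_office_hall)}
  ∪ add   = {at(hall), key_at(k3,bay), open(d_office_hall)}

== RESULT ==
["at(hall)", "key_at(k3,bay)", "open(d_office_hall)"]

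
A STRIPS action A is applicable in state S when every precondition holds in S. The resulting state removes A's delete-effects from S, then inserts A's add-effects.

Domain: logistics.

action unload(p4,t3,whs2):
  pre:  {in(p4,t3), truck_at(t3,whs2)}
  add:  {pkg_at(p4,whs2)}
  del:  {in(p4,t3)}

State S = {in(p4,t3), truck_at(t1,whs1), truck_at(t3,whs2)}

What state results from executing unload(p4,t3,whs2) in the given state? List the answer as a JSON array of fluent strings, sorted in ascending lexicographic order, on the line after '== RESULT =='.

Compute (S \ del) ∪ add:
  pre ⊆ S: {in(p4,t3), truck_at(t3,whs2)} ⊆ S  — applicable
  S \ del = {truck_at(t1,whs1), truck_at(t3,whs2)}
  ∪ add   = {pkg_at(p4,whs2), truck_at(t1,whs1), truck_at(t3,whs2)}

== RESULT ==
["pkg_at(p4,whs2)", "truck_at(t1,whs1)", "truck_at(t3,whs2)"]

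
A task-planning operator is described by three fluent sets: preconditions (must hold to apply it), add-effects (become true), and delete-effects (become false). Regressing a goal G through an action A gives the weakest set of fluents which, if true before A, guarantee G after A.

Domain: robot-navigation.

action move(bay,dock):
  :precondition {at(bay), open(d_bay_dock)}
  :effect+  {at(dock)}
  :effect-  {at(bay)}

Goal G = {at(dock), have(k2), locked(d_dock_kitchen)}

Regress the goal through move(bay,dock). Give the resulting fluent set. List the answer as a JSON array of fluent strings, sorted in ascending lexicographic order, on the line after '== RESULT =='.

Compute (G \ add) ∪ pre:
  G ∩ del = {}  (empty — regression defined)
  G \ add = {at(dock), have(k2), locked(d_dock_kitchen)} \ {at(dock)} = {have(k2), locked(d_dock_kitchen)}
  ∪ pre   = {have(k2), locked(d_dock_kitchen)} ∪ {at(bay), open(d_bay_dock)}
          = {at(bay), have(k2), locked(d_dock_kitchen), open(d_bay_dock)}

== RESULT ==
["at(bay)", "have(k2)", "locked(d_dock_kitchen)", "open(d_bay_dock)"]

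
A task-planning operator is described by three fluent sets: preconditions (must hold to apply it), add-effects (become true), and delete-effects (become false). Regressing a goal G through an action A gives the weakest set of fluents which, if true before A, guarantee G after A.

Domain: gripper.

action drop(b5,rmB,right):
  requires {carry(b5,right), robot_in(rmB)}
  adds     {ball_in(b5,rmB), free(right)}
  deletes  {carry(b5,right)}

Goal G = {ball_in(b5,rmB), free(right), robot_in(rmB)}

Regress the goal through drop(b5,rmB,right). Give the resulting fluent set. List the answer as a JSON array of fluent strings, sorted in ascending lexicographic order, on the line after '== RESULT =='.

Regress:
  G ∩ del = {}  (empty — regression defined)
  G \ add = {ball_in(b5,rmB), free(right), robot_in(rmB)} \ {ball_in(b5,rmB), free(right)} = {robot_in(rmB)}
  ∪ pre   = {robot_in(rmB)} ∪ {carry(b5,right), robot_in(rmB)}
          = {carry(b5,right), robot_in(rmB)}

== RESULT ==
["carry(b5,right)", "robot_in(rmB)"]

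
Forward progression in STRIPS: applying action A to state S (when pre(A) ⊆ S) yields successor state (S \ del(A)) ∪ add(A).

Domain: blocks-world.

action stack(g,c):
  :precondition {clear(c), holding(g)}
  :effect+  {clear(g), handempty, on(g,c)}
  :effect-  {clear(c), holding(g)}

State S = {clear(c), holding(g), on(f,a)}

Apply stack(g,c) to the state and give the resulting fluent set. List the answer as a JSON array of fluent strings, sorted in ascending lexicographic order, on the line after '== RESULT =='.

Compute (S \ del) ∪ add:
  pre ⊆ S: {clear(c), holding(g)} ⊆ S  — applicable
  S \ del = {on(f,a)}
  ∪ add   = {clear(g), handempty, on(f,a), on(g,c)}

== RESULT ==
["clear(g)", "handempty", "on(f,a)", "on(g,c)"]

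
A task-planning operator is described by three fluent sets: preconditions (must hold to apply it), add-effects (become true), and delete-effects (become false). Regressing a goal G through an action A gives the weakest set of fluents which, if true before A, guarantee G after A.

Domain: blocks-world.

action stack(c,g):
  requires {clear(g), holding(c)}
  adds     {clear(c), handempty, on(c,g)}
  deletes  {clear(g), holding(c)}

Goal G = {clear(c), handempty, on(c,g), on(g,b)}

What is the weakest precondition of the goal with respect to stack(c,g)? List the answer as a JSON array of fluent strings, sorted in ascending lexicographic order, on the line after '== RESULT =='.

Regress:
  G ∩ del = {}  (empty — regression defined)
  G \ add = {clear(c), handempty, on(c,g), on(g,b)} \ {clear(c), handempty, on(c,g)} = {on(g,b)}
  ∪ pre   = {on(g,b)} ∪ {clear(g), holding(c)}
          = {clear(g), holding(c), on(g,b)}

== RESULT ==
["clear(g)", "holding(c)", "on(g,b)"]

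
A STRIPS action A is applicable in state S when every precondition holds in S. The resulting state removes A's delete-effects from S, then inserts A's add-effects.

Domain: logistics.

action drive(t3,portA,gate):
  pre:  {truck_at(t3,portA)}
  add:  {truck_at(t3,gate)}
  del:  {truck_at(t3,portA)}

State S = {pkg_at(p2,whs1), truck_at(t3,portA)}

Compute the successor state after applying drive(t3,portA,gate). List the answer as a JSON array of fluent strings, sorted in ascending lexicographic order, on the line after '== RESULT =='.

Compute (S \ del) ∪ add:
  pre ⊆ S: {truck_at(t3,portA)} ⊆ S  — applicable
  S \ del = {pkg_at(p2,whs1)}
  ∪ add   = {pkg_at(p2,whs1), truck_at(t3,gate)}

== RESULT ==
["pkg_at(p2,whs1)", "truck_at(t3,gate)"]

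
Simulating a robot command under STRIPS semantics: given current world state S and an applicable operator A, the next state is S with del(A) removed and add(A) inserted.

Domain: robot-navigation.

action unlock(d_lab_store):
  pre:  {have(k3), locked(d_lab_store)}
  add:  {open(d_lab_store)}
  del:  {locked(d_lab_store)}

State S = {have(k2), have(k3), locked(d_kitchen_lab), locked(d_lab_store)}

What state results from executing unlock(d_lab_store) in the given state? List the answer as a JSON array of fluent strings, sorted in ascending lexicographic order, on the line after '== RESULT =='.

Progress:
  pre ⊆ S: {have(k3), locked(d_lab_store)} ⊆ S  — applicable
  S \ del = {have(k2), have(k3), locked(d_kitchen_lab)}
  ∪ add   = {have(k2), have(k3), locked(d_kitchen_lab), open(d_lab_store)}

== RESULT ==
["have(k2)", "have(k3)", "locked(d_kitchen_lab)", "open(d_lab_store)"]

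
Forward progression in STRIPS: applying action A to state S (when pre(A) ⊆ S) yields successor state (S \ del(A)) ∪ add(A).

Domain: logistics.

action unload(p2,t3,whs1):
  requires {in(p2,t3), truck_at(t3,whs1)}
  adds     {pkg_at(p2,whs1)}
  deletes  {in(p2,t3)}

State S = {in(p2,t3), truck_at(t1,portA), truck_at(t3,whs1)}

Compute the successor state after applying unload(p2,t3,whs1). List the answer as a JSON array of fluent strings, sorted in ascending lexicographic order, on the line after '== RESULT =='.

Compute (S \ del) ∪ add:
  pre ⊆ S: {in(p2,t3), truck_at(t3,whs1)} ⊆ S  — applicable
  S \ del = {truck_at(t1,portA), truck_at(t3,whs1)}
  ∪ add   = {pkg_at(p2,whs1), truck_at(t1,portA), truck_at(t3,whs1)}

== RESULT ==
["pkg_at(p2,whs1)", "truck_at(t1,portA)", "truck_at(t3,whs1)"]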